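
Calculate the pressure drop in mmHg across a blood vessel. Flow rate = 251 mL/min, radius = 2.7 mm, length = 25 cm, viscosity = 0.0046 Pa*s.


dP = 8*mu*L*Q / (pi*r^4)
Q = 251 mL/min = 4.18333e-06 m^3/s
dP = 230.518 Pa = 230.518 / 133.322 mmHg = 1.729 mmHg


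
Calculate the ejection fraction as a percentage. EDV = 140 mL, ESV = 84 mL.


SV = EDV - ESV = 140 - 84 = 56 mL
EF = SV/EDV * 100 = 56/140 * 100
EF = 40%


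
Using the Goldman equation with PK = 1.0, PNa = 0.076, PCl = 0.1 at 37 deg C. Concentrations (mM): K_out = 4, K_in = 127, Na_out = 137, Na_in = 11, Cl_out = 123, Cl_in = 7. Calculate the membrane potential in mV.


Vm = (RT/F)*ln((PK*Ko + PNa*Nao + PCl*Cli)/(PK*Ki + PNa*Nai + PCl*Clo))
Numer = 15.112, Denom = 140.136
Vm = -59.52 mV


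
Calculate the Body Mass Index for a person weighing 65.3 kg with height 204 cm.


BMI = weight / height^2
height = 204 cm = 2.04 m
BMI = 65.3 / 2.04^2
BMI = 15.69 kg/m^2


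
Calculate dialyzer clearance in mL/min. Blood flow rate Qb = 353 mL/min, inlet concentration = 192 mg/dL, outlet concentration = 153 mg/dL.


K = Qb * (Cb_in - Cb_out) / Cb_in
K = 353 * (192 - 153) / 192
K = 71.7 mL/min


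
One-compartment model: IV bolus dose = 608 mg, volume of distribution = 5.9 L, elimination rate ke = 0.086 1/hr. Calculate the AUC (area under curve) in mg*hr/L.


C0 = Dose/Vd = 608/5.9 = 103.051 mg/L
AUC = C0/ke = 103.051/0.086
AUC = 1198 mg*hr/L


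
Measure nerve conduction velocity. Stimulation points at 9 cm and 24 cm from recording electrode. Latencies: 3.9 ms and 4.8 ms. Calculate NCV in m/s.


Distance = (24 - 9) / 100 = 0.15 m
dt = (4.8 - 3.9) / 1000 = 9.0000e-04 s
NCV = dist / dt = 166.7 m/s


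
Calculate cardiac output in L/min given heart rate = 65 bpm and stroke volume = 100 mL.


CO = HR * SV
CO = 65 * 100 / 1000
CO = 6.5 L/min


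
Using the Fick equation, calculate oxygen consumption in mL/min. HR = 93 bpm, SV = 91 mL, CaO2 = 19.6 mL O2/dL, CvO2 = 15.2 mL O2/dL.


CO = HR*SV = 93*91/1000 = 8.463 L/min
a-v O2 diff = 19.6 - 15.2 = 4.4 mL/dL
VO2 = CO * (CaO2-CvO2) * 10 dL/L
VO2 = 8.463 * 4.4 * 10
VO2 = 372.4 mL/min


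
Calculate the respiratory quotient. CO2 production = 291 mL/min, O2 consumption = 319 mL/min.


RQ = VCO2 / VO2
RQ = 291 / 319
RQ = 0.9122


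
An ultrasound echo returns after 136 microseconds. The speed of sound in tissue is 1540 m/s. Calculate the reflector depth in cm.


depth = c * t / 2
t = 136 us = 1.3600e-04 s
depth = 1540 * 1.3600e-04 / 2
depth = 0.10472 m = 10.472 cm


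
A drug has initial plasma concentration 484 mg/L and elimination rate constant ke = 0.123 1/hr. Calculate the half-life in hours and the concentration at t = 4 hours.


t_half = ln(2) / ke = 0.693147 / 0.123 = 5.635 hr
C(t) = C0 * exp(-ke*t) = 484 * exp(-0.123*4)
C(4) = 295.9 mg/L


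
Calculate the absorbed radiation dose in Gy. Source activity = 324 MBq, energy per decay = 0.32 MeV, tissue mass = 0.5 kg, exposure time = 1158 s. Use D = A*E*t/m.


A = 324 MBq = 3.2400e+08 Bq
E = 0.32 MeV = 5.1264e-14 J
D = A*E*t/m = 3.2400e+08*5.1264e-14*1158/0.5
D = 0.03847 Gy


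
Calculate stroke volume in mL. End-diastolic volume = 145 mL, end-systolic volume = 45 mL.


SV = EDV - ESV
SV = 145 - 45
SV = 100 mL


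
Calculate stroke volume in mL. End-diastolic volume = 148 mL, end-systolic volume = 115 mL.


SV = EDV - ESV
SV = 148 - 115
SV = 33 mL


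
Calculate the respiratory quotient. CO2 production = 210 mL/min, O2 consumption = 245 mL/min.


RQ = VCO2 / VO2
RQ = 210 / 245
RQ = 0.8571


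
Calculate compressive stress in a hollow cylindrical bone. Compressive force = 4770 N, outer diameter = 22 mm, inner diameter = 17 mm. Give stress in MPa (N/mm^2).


A = pi*(r_o^2 - r_i^2)
r_o = 11 mm, r_i = 8.5 mm
A = 153.153 mm^2
sigma = F/A = 4770 / 153.153
sigma = 31.15 MPa


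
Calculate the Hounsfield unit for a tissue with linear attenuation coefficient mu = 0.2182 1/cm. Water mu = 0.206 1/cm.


HU = ((mu_tissue - mu_water) / mu_water) * 1000
HU = ((0.2182 - 0.206) / 0.206) * 1000
HU = 59.22


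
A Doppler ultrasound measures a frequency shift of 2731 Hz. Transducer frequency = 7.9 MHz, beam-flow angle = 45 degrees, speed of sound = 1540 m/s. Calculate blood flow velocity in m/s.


v = fd * c / (2 * f0 * cos(theta))
v = 2731 * 1540 / (2 * 7.9000e+06 * cos(45))
v = 0.3764 m/s


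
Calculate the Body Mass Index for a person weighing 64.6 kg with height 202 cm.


BMI = weight / height^2
height = 202 cm = 2.02 m
BMI = 64.6 / 2.02^2
BMI = 15.83 kg/m^2


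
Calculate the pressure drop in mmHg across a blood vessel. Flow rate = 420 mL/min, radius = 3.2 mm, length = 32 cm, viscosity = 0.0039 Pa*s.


dP = 8*mu*L*Q / (pi*r^4)
Q = 420 mL/min = 7e-06 m^3/s
dP = 212.155 Pa = 212.155 / 133.322 mmHg = 1.591 mmHg


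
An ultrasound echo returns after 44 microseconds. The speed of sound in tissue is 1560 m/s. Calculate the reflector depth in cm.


depth = c * t / 2
t = 44 us = 4.4000e-05 s
depth = 1560 * 4.4000e-05 / 2
depth = 0.03432 m = 3.432 cm


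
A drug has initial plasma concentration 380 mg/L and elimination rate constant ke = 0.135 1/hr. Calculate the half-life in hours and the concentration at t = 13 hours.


t_half = ln(2) / ke = 0.693147 / 0.135 = 5.134 hr
C(t) = C0 * exp(-ke*t) = 380 * exp(-0.135*13)
C(13) = 65.7 mg/L


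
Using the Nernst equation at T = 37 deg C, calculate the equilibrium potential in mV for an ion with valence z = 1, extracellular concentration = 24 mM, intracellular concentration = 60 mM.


E = (RT/(zF)) * ln(C_out/C_in)
T = 37 + 273.15 = 310.15 K
E = (8.314 * 310.15 / (1 * 96485)) * ln(24/60)
E = -24.49 mV


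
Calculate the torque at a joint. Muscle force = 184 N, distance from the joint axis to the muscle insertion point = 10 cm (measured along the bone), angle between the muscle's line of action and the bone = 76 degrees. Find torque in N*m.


Torque = F * d * sin(theta)   (moment arm = d*sin(theta))
d = 10 cm = 0.1 m
Torque = 184 * 0.1 * sin(76)
Torque = 17.85 N*m


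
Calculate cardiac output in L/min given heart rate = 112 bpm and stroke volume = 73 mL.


CO = HR * SV
CO = 112 * 73 / 1000
CO = 8.176 L/min


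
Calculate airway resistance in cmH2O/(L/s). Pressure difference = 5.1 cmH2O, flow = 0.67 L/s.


R = dP / flow
R = 5.1 / 0.67
R = 7.612 cmH2O/(L/s)


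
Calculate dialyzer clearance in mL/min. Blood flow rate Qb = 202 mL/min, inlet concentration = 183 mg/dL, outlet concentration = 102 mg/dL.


K = Qb * (Cb_in - Cb_out) / Cb_in
K = 202 * (183 - 102) / 183
K = 89.41 mL/min


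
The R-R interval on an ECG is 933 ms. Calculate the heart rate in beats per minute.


HR = 60 / RR_interval(s)
RR = 933 ms = 0.933 s
HR = 60 / 0.933 = 64.31 bpm


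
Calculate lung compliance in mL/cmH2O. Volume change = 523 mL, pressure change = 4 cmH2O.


C = dV / dP
C = 523 / 4
C = 130.8 mL/cmH2O


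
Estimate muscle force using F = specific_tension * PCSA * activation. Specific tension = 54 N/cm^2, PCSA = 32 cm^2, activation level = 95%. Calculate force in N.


F = sigma * PCSA * activation
F = 54 * 32 * 0.95
F = 1642 N


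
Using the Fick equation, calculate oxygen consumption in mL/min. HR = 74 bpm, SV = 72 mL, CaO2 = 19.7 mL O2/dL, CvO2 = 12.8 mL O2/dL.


CO = HR*SV = 74*72/1000 = 5.328 L/min
a-v O2 diff = 19.7 - 12.8 = 6.9 mL/dL
VO2 = CO * (CaO2-CvO2) * 10 dL/L
VO2 = 5.328 * 6.9 * 10
VO2 = 367.6 mL/min


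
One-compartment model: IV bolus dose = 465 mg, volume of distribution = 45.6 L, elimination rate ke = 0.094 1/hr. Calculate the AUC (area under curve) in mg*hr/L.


C0 = Dose/Vd = 465/45.6 = 10.1974 mg/L
AUC = C0/ke = 10.1974/0.094
AUC = 108.5 mg*hr/L


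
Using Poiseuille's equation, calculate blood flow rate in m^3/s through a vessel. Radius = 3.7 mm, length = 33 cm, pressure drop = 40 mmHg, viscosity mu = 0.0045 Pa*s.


Q = pi*r^4*dP / (8*mu*L)
r = 0.0037 m, L = 0.33 m
dP = 40 mmHg = 5332.88 Pa
Q = 2.6430e-04 m^3/s


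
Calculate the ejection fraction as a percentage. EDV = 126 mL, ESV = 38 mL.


SV = EDV - ESV = 126 - 38 = 88 mL
EF = SV/EDV * 100 = 88/126 * 100
EF = 69.84%


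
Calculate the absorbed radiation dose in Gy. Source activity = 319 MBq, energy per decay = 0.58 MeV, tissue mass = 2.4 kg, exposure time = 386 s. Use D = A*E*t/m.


A = 319 MBq = 3.1900e+08 Bq
E = 0.58 MeV = 9.2916e-14 J
D = A*E*t/m = 3.1900e+08*9.2916e-14*386/2.4
D = 0.004767 Gy


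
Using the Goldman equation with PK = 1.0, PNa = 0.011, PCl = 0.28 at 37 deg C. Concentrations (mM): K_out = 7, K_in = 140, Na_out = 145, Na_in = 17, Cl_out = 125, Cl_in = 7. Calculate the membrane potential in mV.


Vm = (RT/F)*ln((PK*Ko + PNa*Nao + PCl*Cli)/(PK*Ki + PNa*Nai + PCl*Clo))
Numer = 10.555, Denom = 175.187
Vm = -75.08 mV


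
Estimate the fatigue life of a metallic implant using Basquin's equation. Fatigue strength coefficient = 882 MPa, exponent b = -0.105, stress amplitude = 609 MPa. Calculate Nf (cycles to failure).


sigma_a = sigma_f' * (2Nf)^b
2Nf = (sigma_a/sigma_f')^(1/b)
2Nf = (609/882)^(1/-0.105)
2Nf = 34.034319
Nf = 17.02


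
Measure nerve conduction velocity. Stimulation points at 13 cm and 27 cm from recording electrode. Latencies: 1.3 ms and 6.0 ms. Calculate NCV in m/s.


Distance = (27 - 13) / 100 = 0.14 m
dt = (6.0 - 1.3) / 1000 = 0.0047 s
NCV = dist / dt = 29.79 m/s


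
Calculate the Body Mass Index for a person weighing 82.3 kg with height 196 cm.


BMI = weight / height^2
height = 196 cm = 1.96 m
BMI = 82.3 / 1.96^2
BMI = 21.42 kg/m^2


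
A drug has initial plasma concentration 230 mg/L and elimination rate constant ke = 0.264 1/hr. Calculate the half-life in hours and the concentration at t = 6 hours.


t_half = ln(2) / ke = 0.693147 / 0.264 = 2.626 hr
C(t) = C0 * exp(-ke*t) = 230 * exp(-0.264*6)
C(6) = 47.19 mg/L


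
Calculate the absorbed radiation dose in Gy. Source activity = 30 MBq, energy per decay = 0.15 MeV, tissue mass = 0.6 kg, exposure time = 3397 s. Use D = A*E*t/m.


A = 30 MBq = 3.0000e+07 Bq
E = 0.15 MeV = 2.403e-14 J
D = A*E*t/m = 3.0000e+07*2.403e-14*3397/0.6
D = 0.004081 Gy


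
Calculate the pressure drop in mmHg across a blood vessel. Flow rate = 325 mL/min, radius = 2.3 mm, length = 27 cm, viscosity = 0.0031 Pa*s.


dP = 8*mu*L*Q / (pi*r^4)
Q = 325 mL/min = 5.41667e-06 m^3/s
dP = 412.56 Pa = 412.56 / 133.322 mmHg = 3.094 mmHg


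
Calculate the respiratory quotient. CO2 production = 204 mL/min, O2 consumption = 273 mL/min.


RQ = VCO2 / VO2
RQ = 204 / 273
RQ = 0.7473


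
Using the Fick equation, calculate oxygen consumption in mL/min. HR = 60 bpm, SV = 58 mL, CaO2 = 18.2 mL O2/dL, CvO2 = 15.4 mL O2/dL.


CO = HR*SV = 60*58/1000 = 3.48 L/min
a-v O2 diff = 18.2 - 15.4 = 2.8 mL/dL
VO2 = CO * (CaO2-CvO2) * 10 dL/L
VO2 = 3.48 * 2.8 * 10
VO2 = 97.44 mL/min


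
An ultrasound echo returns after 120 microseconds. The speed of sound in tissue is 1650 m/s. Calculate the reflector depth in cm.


depth = c * t / 2
t = 120 us = 1.2000e-04 s
depth = 1650 * 1.2000e-04 / 2
depth = 0.099 m = 9.9 cm


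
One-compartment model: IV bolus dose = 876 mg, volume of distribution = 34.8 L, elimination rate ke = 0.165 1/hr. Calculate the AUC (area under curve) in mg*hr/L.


C0 = Dose/Vd = 876/34.8 = 25.1724 mg/L
AUC = C0/ke = 25.1724/0.165
AUC = 152.6 mg*hr/L


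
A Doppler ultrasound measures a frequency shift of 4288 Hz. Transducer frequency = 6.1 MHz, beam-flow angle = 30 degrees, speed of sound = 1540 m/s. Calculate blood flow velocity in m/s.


v = fd * c / (2 * f0 * cos(theta))
v = 4288 * 1540 / (2 * 6.1000e+06 * cos(30))
v = 0.625 m/s


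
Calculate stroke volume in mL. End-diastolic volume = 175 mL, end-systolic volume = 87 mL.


SV = EDV - ESV
SV = 175 - 87
SV = 88 mL


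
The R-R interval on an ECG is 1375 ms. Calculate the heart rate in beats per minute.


HR = 60 / RR_interval(s)
RR = 1375 ms = 1.375 s
HR = 60 / 1.375 = 43.64 bpm


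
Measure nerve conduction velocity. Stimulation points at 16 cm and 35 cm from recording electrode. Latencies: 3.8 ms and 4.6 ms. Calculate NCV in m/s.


Distance = (35 - 16) / 100 = 0.19 m
dt = (4.6 - 3.8) / 1000 = 8.0000e-04 s
NCV = dist / dt = 237.5 m/s


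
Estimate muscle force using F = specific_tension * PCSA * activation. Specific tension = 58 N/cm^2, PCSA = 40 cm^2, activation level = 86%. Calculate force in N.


F = sigma * PCSA * activation
F = 58 * 40 * 0.86
F = 1995 N


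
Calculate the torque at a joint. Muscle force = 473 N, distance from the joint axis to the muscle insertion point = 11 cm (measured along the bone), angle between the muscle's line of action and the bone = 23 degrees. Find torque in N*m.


Torque = F * d * sin(theta)   (moment arm = d*sin(theta))
d = 11 cm = 0.11 m
Torque = 473 * 0.11 * sin(23)
Torque = 20.33 N*m


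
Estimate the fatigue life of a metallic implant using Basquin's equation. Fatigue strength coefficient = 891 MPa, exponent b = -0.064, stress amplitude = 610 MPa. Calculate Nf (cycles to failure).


sigma_a = sigma_f' * (2Nf)^b
2Nf = (sigma_a/sigma_f')^(1/b)
2Nf = (610/891)^(1/-0.064)
2Nf = 372.44355
Nf = 186.2


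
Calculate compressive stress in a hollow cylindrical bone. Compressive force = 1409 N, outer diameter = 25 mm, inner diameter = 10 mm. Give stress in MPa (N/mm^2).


A = pi*(r_o^2 - r_i^2)
r_o = 12.5 mm, r_i = 5 mm
A = 412.334 mm^2
sigma = F/A = 1409 / 412.334
sigma = 3.417 MPa


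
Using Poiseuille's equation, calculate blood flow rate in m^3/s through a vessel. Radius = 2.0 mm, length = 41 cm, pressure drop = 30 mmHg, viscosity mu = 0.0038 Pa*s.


Q = pi*r^4*dP / (8*mu*L)
r = 0.002 m, L = 0.41 m
dP = 30 mmHg = 3999.66 Pa
Q = 1.6130e-05 m^3/s


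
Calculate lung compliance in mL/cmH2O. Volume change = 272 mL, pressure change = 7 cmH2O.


C = dV / dP
C = 272 / 7
C = 38.86 mL/cmH2O


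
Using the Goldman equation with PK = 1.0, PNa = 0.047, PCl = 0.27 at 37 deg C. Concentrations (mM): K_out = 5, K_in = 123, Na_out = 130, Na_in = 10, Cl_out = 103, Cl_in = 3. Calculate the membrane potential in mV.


Vm = (RT/F)*ln((PK*Ko + PNa*Nao + PCl*Cli)/(PK*Ki + PNa*Nai + PCl*Clo))
Numer = 11.92, Denom = 151.28
Vm = -67.91 mV


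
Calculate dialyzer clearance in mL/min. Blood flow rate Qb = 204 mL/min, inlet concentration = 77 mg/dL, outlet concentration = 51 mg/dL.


K = Qb * (Cb_in - Cb_out) / Cb_in
K = 204 * (77 - 51) / 77
K = 68.88 mL/min


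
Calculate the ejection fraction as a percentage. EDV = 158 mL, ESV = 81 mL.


SV = EDV - ESV = 158 - 81 = 77 mL
EF = SV/EDV * 100 = 77/158 * 100
EF = 48.73%


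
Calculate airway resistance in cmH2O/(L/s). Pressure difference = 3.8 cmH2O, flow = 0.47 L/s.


R = dP / flow
R = 3.8 / 0.47
R = 8.085 cmH2O/(L/s)


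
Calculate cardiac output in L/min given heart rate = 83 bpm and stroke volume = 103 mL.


CO = HR * SV
CO = 83 * 103 / 1000
CO = 8.549 L/min


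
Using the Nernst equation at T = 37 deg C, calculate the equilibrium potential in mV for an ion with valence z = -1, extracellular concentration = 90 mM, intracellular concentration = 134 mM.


E = (RT/(zF)) * ln(C_out/C_in)
T = 37 + 273.15 = 310.15 K
E = (8.314 * 310.15 / (-1 * 96485)) * ln(90/134)
E = 10.64 mV


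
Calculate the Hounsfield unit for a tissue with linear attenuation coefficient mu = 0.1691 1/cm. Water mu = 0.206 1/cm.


HU = ((mu_tissue - mu_water) / mu_water) * 1000
HU = ((0.1691 - 0.206) / 0.206) * 1000
HU = -179.1


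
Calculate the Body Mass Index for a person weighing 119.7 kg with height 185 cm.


BMI = weight / height^2
height = 185 cm = 1.85 m
BMI = 119.7 / 1.85^2
BMI = 34.97 kg/m^2


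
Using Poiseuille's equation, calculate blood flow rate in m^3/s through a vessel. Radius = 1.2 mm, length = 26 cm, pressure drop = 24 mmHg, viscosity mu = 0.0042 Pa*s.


Q = pi*r^4*dP / (8*mu*L)
r = 0.0012 m, L = 0.26 m
dP = 24 mmHg = 3199.728 Pa
Q = 2.3860e-06 m^3/s


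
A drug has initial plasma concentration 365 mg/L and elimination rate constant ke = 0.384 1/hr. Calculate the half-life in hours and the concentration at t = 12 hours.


t_half = ln(2) / ke = 0.693147 / 0.384 = 1.805 hr
C(t) = C0 * exp(-ke*t) = 365 * exp(-0.384*12)
C(12) = 3.64 mg/L


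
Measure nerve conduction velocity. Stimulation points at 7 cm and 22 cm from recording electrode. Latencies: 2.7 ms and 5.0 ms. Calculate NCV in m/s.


Distance = (22 - 7) / 100 = 0.15 m
dt = (5.0 - 2.7) / 1000 = 0.0023 s
NCV = dist / dt = 65.22 m/s


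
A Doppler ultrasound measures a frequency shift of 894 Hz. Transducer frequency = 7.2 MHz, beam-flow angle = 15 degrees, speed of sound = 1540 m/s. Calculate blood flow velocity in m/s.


v = fd * c / (2 * f0 * cos(theta))
v = 894 * 1540 / (2 * 7.2000e+06 * cos(15))
v = 0.09898 m/s


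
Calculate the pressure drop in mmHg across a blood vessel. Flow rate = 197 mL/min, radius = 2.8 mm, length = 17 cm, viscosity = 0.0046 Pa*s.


dP = 8*mu*L*Q / (pi*r^4)
Q = 197 mL/min = 3.28333e-06 m^3/s
dP = 106.372 Pa = 106.372 / 133.322 mmHg = 0.7979 mmHg


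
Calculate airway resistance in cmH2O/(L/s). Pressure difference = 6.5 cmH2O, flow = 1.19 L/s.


R = dP / flow
R = 6.5 / 1.19
R = 5.462 cmH2O/(L/s)


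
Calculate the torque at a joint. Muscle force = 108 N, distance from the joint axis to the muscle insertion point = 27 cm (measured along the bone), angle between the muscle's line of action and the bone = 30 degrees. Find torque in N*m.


Torque = F * d * sin(theta)   (moment arm = d*sin(theta))
d = 27 cm = 0.27 m
Torque = 108 * 0.27 * sin(30)
Torque = 14.58 N*m


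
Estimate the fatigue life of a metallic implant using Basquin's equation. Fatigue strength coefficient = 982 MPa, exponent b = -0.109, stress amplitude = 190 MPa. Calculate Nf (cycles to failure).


sigma_a = sigma_f' * (2Nf)^b
2Nf = (sigma_a/sigma_f')^(1/b)
2Nf = (190/982)^(1/-0.109)
2Nf = 3504029.6
Nf = 1.7520e+06


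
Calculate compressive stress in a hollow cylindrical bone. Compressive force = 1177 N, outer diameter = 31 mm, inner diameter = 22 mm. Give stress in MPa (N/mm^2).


A = pi*(r_o^2 - r_i^2)
r_o = 15.5 mm, r_i = 11 mm
A = 374.635 mm^2
sigma = F/A = 1177 / 374.635
sigma = 3.142 MPa


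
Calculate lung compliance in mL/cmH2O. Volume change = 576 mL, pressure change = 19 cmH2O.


C = dV / dP
C = 576 / 19
C = 30.32 mL/cmH2O


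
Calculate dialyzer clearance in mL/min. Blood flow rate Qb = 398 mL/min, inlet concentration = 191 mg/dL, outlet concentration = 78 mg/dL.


K = Qb * (Cb_in - Cb_out) / Cb_in
K = 398 * (191 - 78) / 191
K = 235.5 mL/min


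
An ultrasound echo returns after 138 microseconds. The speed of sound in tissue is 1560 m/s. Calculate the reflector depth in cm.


depth = c * t / 2
t = 138 us = 1.3800e-04 s
depth = 1560 * 1.3800e-04 / 2
depth = 0.10764 m = 10.764 cm


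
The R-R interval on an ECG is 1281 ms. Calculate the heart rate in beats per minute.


HR = 60 / RR_interval(s)
RR = 1281 ms = 1.281 s
HR = 60 / 1.281 = 46.84 bpm


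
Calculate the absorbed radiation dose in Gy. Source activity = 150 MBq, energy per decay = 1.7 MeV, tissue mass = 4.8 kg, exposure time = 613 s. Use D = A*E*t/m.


A = 150 MBq = 1.5000e+08 Bq
E = 1.7 MeV = 2.7234e-13 J
D = A*E*t/m = 1.5000e+08*2.7234e-13*613/4.8
D = 0.005217 Gy


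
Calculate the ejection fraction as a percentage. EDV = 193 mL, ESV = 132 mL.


SV = EDV - ESV = 193 - 132 = 61 mL
EF = SV/EDV * 100 = 61/193 * 100
EF = 31.61%


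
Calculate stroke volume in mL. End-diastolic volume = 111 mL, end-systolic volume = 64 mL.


SV = EDV - ESV
SV = 111 - 64
SV = 47 mL


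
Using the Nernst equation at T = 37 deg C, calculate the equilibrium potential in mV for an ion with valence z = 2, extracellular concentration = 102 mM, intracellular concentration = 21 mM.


E = (RT/(zF)) * ln(C_out/C_in)
T = 37 + 273.15 = 310.15 K
E = (8.314 * 310.15 / (2 * 96485)) * ln(102/21)
E = 21.12 mV


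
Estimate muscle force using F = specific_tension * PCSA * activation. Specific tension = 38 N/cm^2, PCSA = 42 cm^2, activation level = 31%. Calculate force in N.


F = sigma * PCSA * activation
F = 38 * 42 * 0.31
F = 494.8 N


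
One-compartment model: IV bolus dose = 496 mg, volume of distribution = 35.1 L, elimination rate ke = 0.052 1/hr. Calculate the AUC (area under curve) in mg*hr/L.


C0 = Dose/Vd = 496/35.1 = 14.1311 mg/L
AUC = C0/ke = 14.1311/0.052
AUC = 271.8 mg*hr/L


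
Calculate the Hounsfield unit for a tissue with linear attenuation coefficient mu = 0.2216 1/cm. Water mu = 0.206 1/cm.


HU = ((mu_tissue - mu_water) / mu_water) * 1000
HU = ((0.2216 - 0.206) / 0.206) * 1000
HU = 75.73


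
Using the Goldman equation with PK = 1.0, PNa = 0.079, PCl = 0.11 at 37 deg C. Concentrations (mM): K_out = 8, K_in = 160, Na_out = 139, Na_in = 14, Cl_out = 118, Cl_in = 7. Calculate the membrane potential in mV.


Vm = (RT/F)*ln((PK*Ko + PNa*Nao + PCl*Cli)/(PK*Ki + PNa*Nai + PCl*Clo))
Numer = 19.751, Denom = 174.086
Vm = -58.16 mV


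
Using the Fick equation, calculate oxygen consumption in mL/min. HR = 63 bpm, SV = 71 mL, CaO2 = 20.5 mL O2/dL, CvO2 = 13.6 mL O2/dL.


CO = HR*SV = 63*71/1000 = 4.473 L/min
a-v O2 diff = 20.5 - 13.6 = 6.9 mL/dL
VO2 = CO * (CaO2-CvO2) * 10 dL/L
VO2 = 4.473 * 6.9 * 10
VO2 = 308.6 mL/min


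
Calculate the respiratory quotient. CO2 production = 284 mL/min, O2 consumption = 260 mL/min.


RQ = VCO2 / VO2
RQ = 284 / 260
RQ = 1.092


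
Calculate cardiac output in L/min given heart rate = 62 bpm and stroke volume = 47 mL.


CO = HR * SV
CO = 62 * 47 / 1000
CO = 2.914 L/min


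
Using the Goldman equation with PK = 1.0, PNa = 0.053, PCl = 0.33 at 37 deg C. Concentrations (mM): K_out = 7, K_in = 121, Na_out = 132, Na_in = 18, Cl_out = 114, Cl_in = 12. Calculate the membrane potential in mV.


Vm = (RT/F)*ln((PK*Ko + PNa*Nao + PCl*Cli)/(PK*Ki + PNa*Nai + PCl*Clo))
Numer = 17.956, Denom = 159.574
Vm = -58.38 mV


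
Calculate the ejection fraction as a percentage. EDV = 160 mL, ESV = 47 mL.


SV = EDV - ESV = 160 - 47 = 113 mL
EF = SV/EDV * 100 = 113/160 * 100
EF = 70.62%


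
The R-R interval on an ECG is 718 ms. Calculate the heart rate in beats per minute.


HR = 60 / RR_interval(s)
RR = 718 ms = 0.718 s
HR = 60 / 0.718 = 83.57 bpm


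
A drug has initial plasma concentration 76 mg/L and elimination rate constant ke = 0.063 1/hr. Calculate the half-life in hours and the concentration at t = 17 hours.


t_half = ln(2) / ke = 0.693147 / 0.063 = 11 hr
C(t) = C0 * exp(-ke*t) = 76 * exp(-0.063*17)
C(17) = 26.04 mg/L


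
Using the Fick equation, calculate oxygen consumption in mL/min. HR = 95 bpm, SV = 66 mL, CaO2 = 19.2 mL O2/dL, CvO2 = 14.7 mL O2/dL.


CO = HR*SV = 95*66/1000 = 6.27 L/min
a-v O2 diff = 19.2 - 14.7 = 4.5 mL/dL
VO2 = CO * (CaO2-CvO2) * 10 dL/L
VO2 = 6.27 * 4.5 * 10
VO2 = 282.1 mL/min


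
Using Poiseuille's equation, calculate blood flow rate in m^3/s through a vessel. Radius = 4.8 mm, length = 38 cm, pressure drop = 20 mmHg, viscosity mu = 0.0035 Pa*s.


Q = pi*r^4*dP / (8*mu*L)
r = 0.0048 m, L = 0.38 m
dP = 20 mmHg = 2666.44 Pa
Q = 4.1793e-04 m^3/s


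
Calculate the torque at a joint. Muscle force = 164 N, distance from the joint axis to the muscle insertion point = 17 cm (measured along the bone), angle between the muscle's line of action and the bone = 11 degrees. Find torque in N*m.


Torque = F * d * sin(theta)   (moment arm = d*sin(theta))
d = 17 cm = 0.17 m
Torque = 164 * 0.17 * sin(11)
Torque = 5.32 N*m


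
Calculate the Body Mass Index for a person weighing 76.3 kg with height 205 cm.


BMI = weight / height^2
height = 205 cm = 2.05 m
BMI = 76.3 / 2.05^2
BMI = 18.16 kg/m^2


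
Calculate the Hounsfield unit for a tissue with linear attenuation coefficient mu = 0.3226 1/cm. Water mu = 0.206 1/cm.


HU = ((mu_tissue - mu_water) / mu_water) * 1000
HU = ((0.3226 - 0.206) / 0.206) * 1000
HU = 566


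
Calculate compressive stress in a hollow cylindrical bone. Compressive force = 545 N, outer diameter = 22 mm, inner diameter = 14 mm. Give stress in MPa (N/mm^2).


A = pi*(r_o^2 - r_i^2)
r_o = 11 mm, r_i = 7 mm
A = 226.195 mm^2
sigma = F/A = 545 / 226.195
sigma = 2.409 MPa


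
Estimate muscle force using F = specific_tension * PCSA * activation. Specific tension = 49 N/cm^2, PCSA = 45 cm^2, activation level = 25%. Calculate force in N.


F = sigma * PCSA * activation
F = 49 * 45 * 0.25
F = 551.2 N


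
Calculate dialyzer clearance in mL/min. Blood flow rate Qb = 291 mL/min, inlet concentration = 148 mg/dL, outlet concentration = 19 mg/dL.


K = Qb * (Cb_in - Cb_out) / Cb_in
K = 291 * (148 - 19) / 148
K = 253.6 mL/min


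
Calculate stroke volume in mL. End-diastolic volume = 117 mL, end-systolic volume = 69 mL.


SV = EDV - ESV
SV = 117 - 69
SV = 48 mL


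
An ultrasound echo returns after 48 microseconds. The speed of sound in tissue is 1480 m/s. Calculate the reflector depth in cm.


depth = c * t / 2
t = 48 us = 4.8000e-05 s
depth = 1480 * 4.8000e-05 / 2
depth = 0.03552 m = 3.552 cm


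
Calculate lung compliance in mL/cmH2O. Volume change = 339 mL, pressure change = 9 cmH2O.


C = dV / dP
C = 339 / 9
C = 37.67 mL/cmH2O


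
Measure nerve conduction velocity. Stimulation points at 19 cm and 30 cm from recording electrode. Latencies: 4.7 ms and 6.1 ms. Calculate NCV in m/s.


Distance = (30 - 19) / 100 = 0.11 m
dt = (6.1 - 4.7) / 1000 = 0.0014 s
NCV = dist / dt = 78.57 m/s


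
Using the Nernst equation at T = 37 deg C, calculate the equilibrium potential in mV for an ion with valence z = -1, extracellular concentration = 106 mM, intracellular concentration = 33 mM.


E = (RT/(zF)) * ln(C_out/C_in)
T = 37 + 273.15 = 310.15 K
E = (8.314 * 310.15 / (-1 * 96485)) * ln(106/33)
E = -31.19 mV


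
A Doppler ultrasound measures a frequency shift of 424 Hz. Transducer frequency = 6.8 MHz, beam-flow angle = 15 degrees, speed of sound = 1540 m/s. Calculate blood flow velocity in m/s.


v = fd * c / (2 * f0 * cos(theta))
v = 424 * 1540 / (2 * 6.8000e+06 * cos(15))
v = 0.04971 m/s


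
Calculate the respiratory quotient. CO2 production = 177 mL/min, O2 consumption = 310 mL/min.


RQ = VCO2 / VO2
RQ = 177 / 310
RQ = 0.571


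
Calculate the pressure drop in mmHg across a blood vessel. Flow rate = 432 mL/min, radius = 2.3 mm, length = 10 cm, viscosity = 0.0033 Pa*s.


dP = 8*mu*L*Q / (pi*r^4)
Q = 432 mL/min = 7.2e-06 m^3/s
dP = 216.21 Pa = 216.21 / 133.322 mmHg = 1.622 mmHg


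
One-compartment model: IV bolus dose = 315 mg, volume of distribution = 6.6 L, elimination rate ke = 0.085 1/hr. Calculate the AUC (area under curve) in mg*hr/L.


C0 = Dose/Vd = 315/6.6 = 47.7273 mg/L
AUC = C0/ke = 47.7273/0.085
AUC = 561.5 mg*hr/L


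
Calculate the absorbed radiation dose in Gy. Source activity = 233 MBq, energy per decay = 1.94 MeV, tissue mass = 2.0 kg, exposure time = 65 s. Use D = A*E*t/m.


A = 233 MBq = 2.3300e+08 Bq
E = 1.94 MeV = 3.10788e-13 J
D = A*E*t/m = 2.3300e+08*3.10788e-13*65/2.0
D = 0.002353 Gy


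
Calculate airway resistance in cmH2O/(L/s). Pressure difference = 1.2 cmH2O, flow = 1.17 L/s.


R = dP / flow
R = 1.2 / 1.17
R = 1.026 cmH2O/(L/s)


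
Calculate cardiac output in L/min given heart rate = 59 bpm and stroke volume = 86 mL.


CO = HR * SV
CO = 59 * 86 / 1000
CO = 5.074 L/min


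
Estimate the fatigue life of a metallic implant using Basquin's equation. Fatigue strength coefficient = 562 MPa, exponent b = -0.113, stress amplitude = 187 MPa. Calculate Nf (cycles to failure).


sigma_a = sigma_f' * (2Nf)^b
2Nf = (sigma_a/sigma_f')^(1/b)
2Nf = (187/562)^(1/-0.113)
2Nf = 16949.493
Nf = 8475


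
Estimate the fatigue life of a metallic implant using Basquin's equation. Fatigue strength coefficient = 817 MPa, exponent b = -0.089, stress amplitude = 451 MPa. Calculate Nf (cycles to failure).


sigma_a = sigma_f' * (2Nf)^b
2Nf = (sigma_a/sigma_f')^(1/b)
2Nf = (451/817)^(1/-0.089)
2Nf = 793.20931
Nf = 396.6


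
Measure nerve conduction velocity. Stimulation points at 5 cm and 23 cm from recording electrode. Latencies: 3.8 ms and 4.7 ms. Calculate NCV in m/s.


Distance = (23 - 5) / 100 = 0.18 m
dt = (4.7 - 3.8) / 1000 = 9.0000e-04 s
NCV = dist / dt = 200 m/s


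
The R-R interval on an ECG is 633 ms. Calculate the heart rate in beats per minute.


HR = 60 / RR_interval(s)
RR = 633 ms = 0.633 s
HR = 60 / 0.633 = 94.79 bpm


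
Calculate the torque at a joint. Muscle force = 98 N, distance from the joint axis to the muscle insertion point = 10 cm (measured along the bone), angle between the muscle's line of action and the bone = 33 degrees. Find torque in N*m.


Torque = F * d * sin(theta)   (moment arm = d*sin(theta))
d = 10 cm = 0.1 m
Torque = 98 * 0.1 * sin(33)
Torque = 5.337 N*m


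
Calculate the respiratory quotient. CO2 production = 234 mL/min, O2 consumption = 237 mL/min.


RQ = VCO2 / VO2
RQ = 234 / 237
RQ = 0.9873


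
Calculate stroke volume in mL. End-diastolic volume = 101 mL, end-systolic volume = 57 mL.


SV = EDV - ESV
SV = 101 - 57
SV = 44 mL


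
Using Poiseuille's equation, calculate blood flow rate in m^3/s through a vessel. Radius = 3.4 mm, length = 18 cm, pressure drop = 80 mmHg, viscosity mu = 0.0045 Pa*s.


Q = pi*r^4*dP / (8*mu*L)
r = 0.0034 m, L = 0.18 m
dP = 80 mmHg = 10665.76 Pa
Q = 6.9101e-04 m^3/s


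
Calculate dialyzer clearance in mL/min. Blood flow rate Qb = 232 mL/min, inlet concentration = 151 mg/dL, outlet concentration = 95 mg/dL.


K = Qb * (Cb_in - Cb_out) / Cb_in
K = 232 * (151 - 95) / 151
K = 86.04 mL/min


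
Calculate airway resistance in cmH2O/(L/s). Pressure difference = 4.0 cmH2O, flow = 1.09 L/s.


R = dP / flow
R = 4.0 / 1.09
R = 3.67 cmH2O/(L/s)


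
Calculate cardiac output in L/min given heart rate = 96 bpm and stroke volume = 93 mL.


CO = HR * SV
CO = 96 * 93 / 1000
CO = 8.928 L/min


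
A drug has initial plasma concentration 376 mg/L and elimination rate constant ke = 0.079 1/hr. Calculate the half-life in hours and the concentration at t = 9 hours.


t_half = ln(2) / ke = 0.693147 / 0.079 = 8.774 hr
C(t) = C0 * exp(-ke*t) = 376 * exp(-0.079*9)
C(9) = 184.7 mg/L


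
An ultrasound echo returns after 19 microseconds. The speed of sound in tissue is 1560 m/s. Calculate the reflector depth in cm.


depth = c * t / 2
t = 19 us = 1.9000e-05 s
depth = 1560 * 1.9000e-05 / 2
depth = 0.01482 m = 1.482 cm


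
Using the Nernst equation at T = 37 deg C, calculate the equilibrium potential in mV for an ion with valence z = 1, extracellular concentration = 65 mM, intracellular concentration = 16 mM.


E = (RT/(zF)) * ln(C_out/C_in)
T = 37 + 273.15 = 310.15 K
E = (8.314 * 310.15 / (1 * 96485)) * ln(65/16)
E = 37.46 mV


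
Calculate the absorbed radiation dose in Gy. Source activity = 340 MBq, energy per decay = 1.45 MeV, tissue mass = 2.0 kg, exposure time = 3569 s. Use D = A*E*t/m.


A = 340 MBq = 3.4000e+08 Bq
E = 1.45 MeV = 2.3229e-13 J
D = A*E*t/m = 3.4000e+08*2.3229e-13*3569/2.0
D = 0.1409 Gy


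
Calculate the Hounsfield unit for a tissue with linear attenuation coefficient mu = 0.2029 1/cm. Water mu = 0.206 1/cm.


HU = ((mu_tissue - mu_water) / mu_water) * 1000
HU = ((0.2029 - 0.206) / 0.206) * 1000
HU = -15.05


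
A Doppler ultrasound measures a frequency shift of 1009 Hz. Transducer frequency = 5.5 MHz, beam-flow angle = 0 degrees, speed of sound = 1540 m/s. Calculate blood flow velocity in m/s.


v = fd * c / (2 * f0 * cos(theta))
v = 1009 * 1540 / (2 * 5.5000e+06 * cos(0))
v = 0.1413 m/s


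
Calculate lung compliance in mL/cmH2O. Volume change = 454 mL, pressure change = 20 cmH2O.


C = dV / dP
C = 454 / 20
C = 22.7 mL/cmH2O


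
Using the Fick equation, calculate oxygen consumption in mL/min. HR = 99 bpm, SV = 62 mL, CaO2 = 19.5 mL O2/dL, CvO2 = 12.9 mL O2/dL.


CO = HR*SV = 99*62/1000 = 6.138 L/min
a-v O2 diff = 19.5 - 12.9 = 6.6 mL/dL
VO2 = CO * (CaO2-CvO2) * 10 dL/L
VO2 = 6.138 * 6.6 * 10
VO2 = 405.1 mL/min


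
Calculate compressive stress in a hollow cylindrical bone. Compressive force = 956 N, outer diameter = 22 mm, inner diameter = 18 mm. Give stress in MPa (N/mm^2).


A = pi*(r_o^2 - r_i^2)
r_o = 11 mm, r_i = 9 mm
A = 125.664 mm^2
sigma = F/A = 956 / 125.664
sigma = 7.608 MPa


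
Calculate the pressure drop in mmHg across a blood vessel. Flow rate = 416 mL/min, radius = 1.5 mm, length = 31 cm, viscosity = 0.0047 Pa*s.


dP = 8*mu*L*Q / (pi*r^4)
Q = 416 mL/min = 6.93333e-06 m^3/s
dP = 5081.32 Pa = 5081.32 / 133.322 mmHg = 38.11 mmHg


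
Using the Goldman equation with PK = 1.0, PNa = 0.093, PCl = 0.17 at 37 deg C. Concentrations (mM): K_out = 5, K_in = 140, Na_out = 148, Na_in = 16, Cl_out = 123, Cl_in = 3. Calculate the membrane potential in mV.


Vm = (RT/F)*ln((PK*Ko + PNa*Nao + PCl*Cli)/(PK*Ki + PNa*Nai + PCl*Clo))
Numer = 19.274, Denom = 162.398
Vm = -56.96 mV


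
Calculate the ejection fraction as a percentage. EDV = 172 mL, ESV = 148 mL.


SV = EDV - ESV = 172 - 148 = 24 mL
EF = SV/EDV * 100 = 24/172 * 100
EF = 13.95%


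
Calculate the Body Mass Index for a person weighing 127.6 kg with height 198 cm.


BMI = weight / height^2
height = 198 cm = 1.98 m
BMI = 127.6 / 1.98^2
BMI = 32.55 kg/m^2


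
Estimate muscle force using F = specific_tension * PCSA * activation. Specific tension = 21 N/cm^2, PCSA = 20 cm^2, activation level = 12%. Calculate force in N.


F = sigma * PCSA * activation
F = 21 * 20 * 0.12
F = 50.4 N


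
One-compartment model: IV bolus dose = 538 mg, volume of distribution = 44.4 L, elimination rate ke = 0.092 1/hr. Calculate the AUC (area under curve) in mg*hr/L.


C0 = Dose/Vd = 538/44.4 = 12.1171 mg/L
AUC = C0/ke = 12.1171/0.092
AUC = 131.7 mg*hr/L


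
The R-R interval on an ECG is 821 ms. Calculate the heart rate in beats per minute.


HR = 60 / RR_interval(s)
RR = 821 ms = 0.821 s
HR = 60 / 0.821 = 73.08 bpm


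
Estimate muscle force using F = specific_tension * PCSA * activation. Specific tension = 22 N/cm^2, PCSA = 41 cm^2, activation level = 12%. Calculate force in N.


F = sigma * PCSA * activation
F = 22 * 41 * 0.12
F = 108.2 N


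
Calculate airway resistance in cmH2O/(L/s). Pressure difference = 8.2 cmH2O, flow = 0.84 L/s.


R = dP / flow
R = 8.2 / 0.84
R = 9.762 cmH2O/(L/s)


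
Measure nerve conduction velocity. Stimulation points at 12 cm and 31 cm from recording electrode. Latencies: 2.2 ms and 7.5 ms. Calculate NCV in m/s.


Distance = (31 - 12) / 100 = 0.19 m
dt = (7.5 - 2.2) / 1000 = 0.0053 s
NCV = dist / dt = 35.85 m/s


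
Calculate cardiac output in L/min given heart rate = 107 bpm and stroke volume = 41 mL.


CO = HR * SV
CO = 107 * 41 / 1000
CO = 4.387 L/min


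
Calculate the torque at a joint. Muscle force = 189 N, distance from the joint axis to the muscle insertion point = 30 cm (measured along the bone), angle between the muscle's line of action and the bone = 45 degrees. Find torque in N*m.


Torque = F * d * sin(theta)   (moment arm = d*sin(theta))
d = 30 cm = 0.3 m
Torque = 189 * 0.3 * sin(45)
Torque = 40.09 N*m


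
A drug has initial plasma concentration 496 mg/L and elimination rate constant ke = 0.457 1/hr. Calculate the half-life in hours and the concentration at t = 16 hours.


t_half = ln(2) / ke = 0.693147 / 0.457 = 1.517 hr
C(t) = C0 * exp(-ke*t) = 496 * exp(-0.457*16)
C(16) = 0.3311 mg/L


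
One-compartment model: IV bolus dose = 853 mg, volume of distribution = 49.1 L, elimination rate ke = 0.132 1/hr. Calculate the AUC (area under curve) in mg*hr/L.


C0 = Dose/Vd = 853/49.1 = 17.3727 mg/L
AUC = C0/ke = 17.3727/0.132
AUC = 131.6 mg*hr/L


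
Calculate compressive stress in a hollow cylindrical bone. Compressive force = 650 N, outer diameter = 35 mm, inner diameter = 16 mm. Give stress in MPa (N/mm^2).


A = pi*(r_o^2 - r_i^2)
r_o = 17.5 mm, r_i = 8 mm
A = 761.051 mm^2
sigma = F/A = 650 / 761.051
sigma = 0.8541 MPa


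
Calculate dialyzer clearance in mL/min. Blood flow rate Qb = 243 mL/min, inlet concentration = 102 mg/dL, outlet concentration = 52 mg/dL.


K = Qb * (Cb_in - Cb_out) / Cb_in
K = 243 * (102 - 52) / 102
K = 119.1 mL/min


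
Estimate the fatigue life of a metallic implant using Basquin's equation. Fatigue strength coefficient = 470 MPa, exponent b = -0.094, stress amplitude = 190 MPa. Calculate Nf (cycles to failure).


sigma_a = sigma_f' * (2Nf)^b
2Nf = (sigma_a/sigma_f')^(1/b)
2Nf = (190/470)^(1/-0.094)
2Nf = 15293.728
Nf = 7647


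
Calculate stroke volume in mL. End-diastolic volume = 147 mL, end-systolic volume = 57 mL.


SV = EDV - ESV
SV = 147 - 57
SV = 90 mL


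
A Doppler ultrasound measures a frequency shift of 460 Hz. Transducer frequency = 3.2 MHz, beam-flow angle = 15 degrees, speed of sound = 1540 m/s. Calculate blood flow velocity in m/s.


v = fd * c / (2 * f0 * cos(theta))
v = 460 * 1540 / (2 * 3.2000e+06 * cos(15))
v = 0.1146 m/s


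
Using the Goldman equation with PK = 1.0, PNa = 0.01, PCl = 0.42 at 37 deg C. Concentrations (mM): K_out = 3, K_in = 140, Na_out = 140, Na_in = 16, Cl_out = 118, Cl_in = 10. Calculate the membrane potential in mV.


Vm = (RT/F)*ln((PK*Ko + PNa*Nao + PCl*Cli)/(PK*Ki + PNa*Nai + PCl*Clo))
Numer = 8.6, Denom = 189.72
Vm = -82.68 mV


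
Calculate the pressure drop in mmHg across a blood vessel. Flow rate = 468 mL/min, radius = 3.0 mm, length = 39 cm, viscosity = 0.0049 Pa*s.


dP = 8*mu*L*Q / (pi*r^4)
Q = 468 mL/min = 7.8e-06 m^3/s
dP = 468.609 Pa = 468.609 / 133.322 mmHg = 3.515 mmHg


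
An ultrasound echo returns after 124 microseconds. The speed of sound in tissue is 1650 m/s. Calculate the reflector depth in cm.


depth = c * t / 2
t = 124 us = 1.2400e-04 s
depth = 1650 * 1.2400e-04 / 2
depth = 0.1023 m = 10.23 cm


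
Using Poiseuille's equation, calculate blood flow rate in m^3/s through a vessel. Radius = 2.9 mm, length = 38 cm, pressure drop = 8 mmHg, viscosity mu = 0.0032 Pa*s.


Q = pi*r^4*dP / (8*mu*L)
r = 0.0029 m, L = 0.38 m
dP = 8 mmHg = 1066.576 Pa
Q = 2.4362e-05 m^3/s


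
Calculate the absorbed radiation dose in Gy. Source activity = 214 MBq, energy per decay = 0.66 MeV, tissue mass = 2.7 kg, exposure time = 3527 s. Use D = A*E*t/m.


A = 214 MBq = 2.1400e+08 Bq
E = 0.66 MeV = 1.05732e-13 J
D = A*E*t/m = 2.1400e+08*1.05732e-13*3527/2.7
D = 0.02956 Gy


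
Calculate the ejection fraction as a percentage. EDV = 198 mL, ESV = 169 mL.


SV = EDV - ESV = 198 - 169 = 29 mL
EF = SV/EDV * 100 = 29/198 * 100
EF = 14.65%


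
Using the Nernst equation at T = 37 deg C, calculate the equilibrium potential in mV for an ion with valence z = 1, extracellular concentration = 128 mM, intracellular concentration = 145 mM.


E = (RT/(zF)) * ln(C_out/C_in)
T = 37 + 273.15 = 310.15 K
E = (8.314 * 310.15 / (1 * 96485)) * ln(128/145)
E = -3.333 mV


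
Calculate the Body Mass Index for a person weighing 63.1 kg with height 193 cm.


BMI = weight / height^2
height = 193 cm = 1.93 m
BMI = 63.1 / 1.93^2
BMI = 16.94 kg/m^2


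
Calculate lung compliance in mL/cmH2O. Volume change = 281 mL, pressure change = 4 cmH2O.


C = dV / dP
C = 281 / 4
C = 70.25 mL/cmH2O


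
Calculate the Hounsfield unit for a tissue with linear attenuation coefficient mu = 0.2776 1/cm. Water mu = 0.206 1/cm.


HU = ((mu_tissue - mu_water) / mu_water) * 1000
HU = ((0.2776 - 0.206) / 0.206) * 1000
HU = 347.6


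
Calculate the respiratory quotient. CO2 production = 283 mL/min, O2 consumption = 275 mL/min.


RQ = VCO2 / VO2
RQ = 283 / 275
RQ = 1.029


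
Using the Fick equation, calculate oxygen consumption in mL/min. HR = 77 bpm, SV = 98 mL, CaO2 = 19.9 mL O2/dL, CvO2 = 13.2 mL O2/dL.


CO = HR*SV = 77*98/1000 = 7.546 L/min
a-v O2 diff = 19.9 - 13.2 = 6.7 mL/dL
VO2 = CO * (CaO2-CvO2) * 10 dL/L
VO2 = 7.546 * 6.7 * 10
VO2 = 505.6 mL/min
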